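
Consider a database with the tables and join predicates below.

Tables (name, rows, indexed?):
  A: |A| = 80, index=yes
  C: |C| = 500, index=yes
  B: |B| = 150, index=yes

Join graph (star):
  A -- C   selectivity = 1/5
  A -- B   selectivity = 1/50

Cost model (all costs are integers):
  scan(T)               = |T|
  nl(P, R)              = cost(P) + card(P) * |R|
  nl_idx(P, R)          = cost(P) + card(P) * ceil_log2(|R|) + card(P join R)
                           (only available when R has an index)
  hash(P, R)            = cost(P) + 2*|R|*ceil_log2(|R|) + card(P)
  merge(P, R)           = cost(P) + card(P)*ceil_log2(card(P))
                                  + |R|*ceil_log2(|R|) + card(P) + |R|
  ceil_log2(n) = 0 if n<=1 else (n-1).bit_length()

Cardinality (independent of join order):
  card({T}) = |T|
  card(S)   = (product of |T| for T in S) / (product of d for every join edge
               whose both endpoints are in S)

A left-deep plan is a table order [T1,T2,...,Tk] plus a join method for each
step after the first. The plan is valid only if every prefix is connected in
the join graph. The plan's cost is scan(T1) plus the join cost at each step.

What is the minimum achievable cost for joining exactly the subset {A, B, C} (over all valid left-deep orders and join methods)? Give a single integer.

8120

Selinger DP over subsets of {A,B,C}:
  {A}: scan cost=80, card=80
  {C}: scan cost=500, card=500
  {B}: scan cost=150, card=150
  {AC}: card=8000; try (A,hash)→2120, (C,merge)→5720, (A,merge)→6140, (C,nl_idx)→8800, (C,hash)→9160, (A,nl_idx)→12000 …(+2); best=2120 via (A,hash)
  {AB}: card=240; try (B,nl_idx)→960, (A,hash)→1420, (A,nl_idx)→1440, (B,merge)→2070, (A,merge)→2140, (B,hash)→2560 …(+2); best=960 via (B,nl_idx)
  {ABC}: card=24000; try (C,merge)→8120, (C,hash)→10200, (B,hash)→12520, (C,nl_idx)→27120, (B,nl_idx)→90120, (B,merge)→115470 …(+2); best=8120 via (C,merge)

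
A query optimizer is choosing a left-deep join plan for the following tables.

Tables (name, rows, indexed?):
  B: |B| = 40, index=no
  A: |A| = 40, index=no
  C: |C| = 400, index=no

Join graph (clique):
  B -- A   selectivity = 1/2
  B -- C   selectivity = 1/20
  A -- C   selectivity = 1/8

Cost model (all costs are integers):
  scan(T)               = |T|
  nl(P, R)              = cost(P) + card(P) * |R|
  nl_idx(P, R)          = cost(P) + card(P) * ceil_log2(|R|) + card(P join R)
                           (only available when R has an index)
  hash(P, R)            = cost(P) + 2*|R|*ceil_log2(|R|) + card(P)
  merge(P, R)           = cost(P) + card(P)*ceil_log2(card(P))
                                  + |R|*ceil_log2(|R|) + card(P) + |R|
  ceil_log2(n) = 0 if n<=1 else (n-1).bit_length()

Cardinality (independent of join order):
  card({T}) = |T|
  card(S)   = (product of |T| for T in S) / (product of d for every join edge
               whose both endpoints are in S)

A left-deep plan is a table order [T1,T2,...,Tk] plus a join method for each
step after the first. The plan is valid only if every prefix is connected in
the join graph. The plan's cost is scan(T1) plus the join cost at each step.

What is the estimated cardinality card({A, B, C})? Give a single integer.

Tables in S: A(40), B(40), C(400)
Edges inside S: B-A(d=2), B-C(d=20), A-C(d=8)
numerator = 40 * 40 * 400 = 640000
denominator = 2 * 20 * 8 = 320
card(S) = 640000 / 320 = 2000

2000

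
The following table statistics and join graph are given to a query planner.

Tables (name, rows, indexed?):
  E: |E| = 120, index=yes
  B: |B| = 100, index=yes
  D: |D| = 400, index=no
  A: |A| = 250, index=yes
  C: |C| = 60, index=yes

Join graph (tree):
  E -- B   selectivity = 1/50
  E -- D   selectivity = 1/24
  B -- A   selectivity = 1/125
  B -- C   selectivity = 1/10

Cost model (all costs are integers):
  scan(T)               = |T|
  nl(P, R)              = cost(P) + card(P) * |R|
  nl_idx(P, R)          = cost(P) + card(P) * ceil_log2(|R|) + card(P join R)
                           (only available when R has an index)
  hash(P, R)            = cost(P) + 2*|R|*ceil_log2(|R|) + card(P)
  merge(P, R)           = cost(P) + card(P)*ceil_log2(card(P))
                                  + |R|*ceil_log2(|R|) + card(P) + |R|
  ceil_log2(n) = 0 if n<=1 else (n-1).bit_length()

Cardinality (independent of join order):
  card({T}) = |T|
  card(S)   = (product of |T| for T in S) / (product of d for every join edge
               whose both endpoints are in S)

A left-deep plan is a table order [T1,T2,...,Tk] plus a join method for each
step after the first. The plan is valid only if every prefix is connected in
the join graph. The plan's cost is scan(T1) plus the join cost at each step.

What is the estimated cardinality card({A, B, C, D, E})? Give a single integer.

48000

Tables in S: A(250), B(100), C(60), D(400), E(120)
Edges inside S: E-B(d=50), E-D(d=24), B-A(d=125), B-C(d=10)
numerator = 250 * 100 * 60 * 400 * 120 = 72000000000
denominator = 50 * 24 * 125 * 10 = 1500000
card(S) = 72000000000 / 1500000 = 48000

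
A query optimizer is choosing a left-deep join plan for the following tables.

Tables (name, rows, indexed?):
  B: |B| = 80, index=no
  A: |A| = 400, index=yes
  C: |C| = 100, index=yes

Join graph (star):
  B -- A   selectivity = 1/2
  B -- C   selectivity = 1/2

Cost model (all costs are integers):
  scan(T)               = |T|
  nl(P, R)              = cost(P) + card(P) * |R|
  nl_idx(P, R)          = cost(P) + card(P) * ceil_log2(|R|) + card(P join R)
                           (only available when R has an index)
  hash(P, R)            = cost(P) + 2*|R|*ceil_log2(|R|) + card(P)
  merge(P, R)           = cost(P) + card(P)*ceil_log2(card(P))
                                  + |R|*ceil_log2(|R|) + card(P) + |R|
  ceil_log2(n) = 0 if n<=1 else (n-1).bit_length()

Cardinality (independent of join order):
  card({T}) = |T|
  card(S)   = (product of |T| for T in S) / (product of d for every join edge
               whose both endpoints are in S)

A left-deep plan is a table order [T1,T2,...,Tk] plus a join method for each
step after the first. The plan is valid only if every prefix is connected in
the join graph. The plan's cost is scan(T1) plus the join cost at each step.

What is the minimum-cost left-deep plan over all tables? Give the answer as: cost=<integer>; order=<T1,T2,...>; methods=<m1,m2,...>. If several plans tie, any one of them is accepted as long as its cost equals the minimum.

Selinger DP (subsets sized 1..n):
  {B}: scan cost=80, card=80
  {A}: scan cost=400, card=400
  {C}: scan cost=100, card=100
  {AB}: card=16000; try (B,hash)→1920, (A,merge)→4720, (B,merge)→5040, (A,hash)→7360, (A,nl_idx)→16800, (A,nl)→32080 …(+1); best=1920 via (B,hash)
  {BC}: card=4000; try (B,hash)→1320, (C,merge)→1520, (B,merge)→1540, (C,hash)→1560, (C,nl_idx)→4640, (C,nl)→8080 …(+1); best=1320 via (B,hash)
  {ABC}: card=800000; try (A,hash)→12520, (C,hash)→19320, (A,merge)→57320, (C,merge)→242720, (A,nl_idx)→837320, (C,nl_idx)→913920 …(+2); best=12520 via (A,hash)

cost=12520; order=C,B,A; methods=hash,hash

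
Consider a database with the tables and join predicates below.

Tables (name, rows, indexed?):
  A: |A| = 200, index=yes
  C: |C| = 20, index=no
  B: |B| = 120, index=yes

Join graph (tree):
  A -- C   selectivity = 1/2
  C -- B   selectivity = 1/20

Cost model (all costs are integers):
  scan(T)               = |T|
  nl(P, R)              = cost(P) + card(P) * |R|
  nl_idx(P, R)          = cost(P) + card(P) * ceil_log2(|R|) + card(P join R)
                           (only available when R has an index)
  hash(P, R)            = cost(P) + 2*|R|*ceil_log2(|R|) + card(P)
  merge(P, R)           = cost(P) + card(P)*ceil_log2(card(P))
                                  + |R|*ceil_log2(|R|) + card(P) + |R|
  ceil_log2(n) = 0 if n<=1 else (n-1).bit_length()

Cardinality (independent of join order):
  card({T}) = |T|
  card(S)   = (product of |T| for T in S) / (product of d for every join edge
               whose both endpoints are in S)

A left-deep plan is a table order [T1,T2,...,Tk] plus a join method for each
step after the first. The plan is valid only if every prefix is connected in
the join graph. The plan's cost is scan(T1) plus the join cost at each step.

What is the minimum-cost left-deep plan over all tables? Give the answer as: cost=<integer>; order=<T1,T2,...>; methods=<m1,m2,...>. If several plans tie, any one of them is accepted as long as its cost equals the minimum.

cost=3040; order=C,B,A; methods=nl_idx,merge

Selinger DP (subsets sized 1..n):
  {A}: scan cost=200, card=200
  {C}: scan cost=20, card=20
  {B}: scan cost=120, card=120
  {AC}: card=2000; try (C,hash)→600, (A,merge)→1940, (C,merge)→2120, (A,nl_idx)→2180, (A,hash)→3240, (A,nl)→4020 …(+1); best=600 via (C,hash)
  {BC}: card=120; try (B,nl_idx)→280, (C,hash)→440, (B,merge)→1100, (C,merge)→1200, (B,hash)→1720, (B,nl)→2420 …(+1); best=280 via (B,nl_idx)
  {ABC}: card=12000; try (A,merge)→3040, (A,hash)→3600, (B,hash)→4280, (A,nl_idx)→13240, (A,nl)→24280, (B,merge)→25560 …(+2); best=3040 via (A,merge)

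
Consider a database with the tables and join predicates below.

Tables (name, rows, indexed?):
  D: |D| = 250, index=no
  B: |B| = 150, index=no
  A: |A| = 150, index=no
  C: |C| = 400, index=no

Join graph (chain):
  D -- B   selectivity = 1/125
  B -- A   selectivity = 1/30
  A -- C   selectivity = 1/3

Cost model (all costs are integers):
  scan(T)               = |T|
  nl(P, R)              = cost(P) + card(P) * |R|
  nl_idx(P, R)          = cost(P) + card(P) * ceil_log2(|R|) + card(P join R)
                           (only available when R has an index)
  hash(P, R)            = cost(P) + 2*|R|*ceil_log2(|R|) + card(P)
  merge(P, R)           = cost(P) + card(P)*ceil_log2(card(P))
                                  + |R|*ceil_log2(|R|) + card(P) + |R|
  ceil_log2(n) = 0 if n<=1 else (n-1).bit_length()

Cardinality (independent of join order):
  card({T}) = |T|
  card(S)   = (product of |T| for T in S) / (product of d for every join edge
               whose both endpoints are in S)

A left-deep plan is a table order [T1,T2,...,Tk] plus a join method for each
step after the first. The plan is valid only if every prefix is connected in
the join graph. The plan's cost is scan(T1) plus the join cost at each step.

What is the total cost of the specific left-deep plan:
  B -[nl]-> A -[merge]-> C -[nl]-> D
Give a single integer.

25034900

step 1: scan B: cost=150, card=150
step 2: join A via nl
    card(P join A) = 150*150/(30) = 750
    cost = 150 + 150*150 = 22650
step 3: join C via merge
    card(P join C) = 750*400/(3) = 100000
    cost = 22650 + 750*10 + 400*9 + 750 + 400 = 34900
step 4: join D via nl
    card(P join D) = 100000*250/(125) = 200000
    cost = 34900 + 100000*250 = 25034900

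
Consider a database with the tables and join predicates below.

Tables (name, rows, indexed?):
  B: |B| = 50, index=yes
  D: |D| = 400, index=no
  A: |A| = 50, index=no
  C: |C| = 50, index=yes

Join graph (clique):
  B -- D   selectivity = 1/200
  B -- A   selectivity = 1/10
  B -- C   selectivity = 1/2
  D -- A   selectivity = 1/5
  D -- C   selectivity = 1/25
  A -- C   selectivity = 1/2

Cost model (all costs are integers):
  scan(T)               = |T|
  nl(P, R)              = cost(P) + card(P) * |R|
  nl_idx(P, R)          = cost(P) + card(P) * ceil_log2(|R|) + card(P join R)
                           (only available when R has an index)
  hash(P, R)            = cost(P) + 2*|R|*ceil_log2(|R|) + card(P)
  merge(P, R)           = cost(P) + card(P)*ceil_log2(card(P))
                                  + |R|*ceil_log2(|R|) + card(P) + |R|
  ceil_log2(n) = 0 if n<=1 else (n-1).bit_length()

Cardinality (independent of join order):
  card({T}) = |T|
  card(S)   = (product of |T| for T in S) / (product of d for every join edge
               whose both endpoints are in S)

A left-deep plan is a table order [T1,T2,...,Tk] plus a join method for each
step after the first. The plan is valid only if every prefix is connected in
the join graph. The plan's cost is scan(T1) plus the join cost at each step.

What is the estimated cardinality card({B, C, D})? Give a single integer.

100

Tables in S: B(50), C(50), D(400)
Edges inside S: B-D(d=200), B-C(d=2), D-C(d=25)
numerator = 50 * 50 * 400 = 1000000
denominator = 200 * 2 * 25 = 10000
card(S) = 1000000 / 10000 = 100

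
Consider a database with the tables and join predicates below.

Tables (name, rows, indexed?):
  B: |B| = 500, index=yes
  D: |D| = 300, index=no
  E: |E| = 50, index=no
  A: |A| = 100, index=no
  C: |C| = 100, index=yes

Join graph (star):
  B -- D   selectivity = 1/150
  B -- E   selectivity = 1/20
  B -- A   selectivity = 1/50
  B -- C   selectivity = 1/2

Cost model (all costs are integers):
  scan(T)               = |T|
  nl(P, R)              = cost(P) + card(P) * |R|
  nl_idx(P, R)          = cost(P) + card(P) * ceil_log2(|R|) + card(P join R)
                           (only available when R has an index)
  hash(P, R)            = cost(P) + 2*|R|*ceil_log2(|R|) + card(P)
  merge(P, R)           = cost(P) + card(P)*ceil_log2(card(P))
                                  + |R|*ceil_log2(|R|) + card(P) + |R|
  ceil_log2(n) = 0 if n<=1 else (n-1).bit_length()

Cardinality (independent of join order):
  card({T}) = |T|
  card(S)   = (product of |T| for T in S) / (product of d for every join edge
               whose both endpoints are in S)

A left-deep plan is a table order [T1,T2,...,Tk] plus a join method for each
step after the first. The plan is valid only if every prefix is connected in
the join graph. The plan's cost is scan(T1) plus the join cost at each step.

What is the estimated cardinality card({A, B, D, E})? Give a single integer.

5000

Tables in S: A(100), B(500), D(300), E(50)
Edges inside S: B-D(d=150), B-E(d=20), B-A(d=50)
numerator = 100 * 500 * 300 * 50 = 750000000
denominator = 150 * 20 * 50 = 150000
card(S) = 750000000 / 150000 = 5000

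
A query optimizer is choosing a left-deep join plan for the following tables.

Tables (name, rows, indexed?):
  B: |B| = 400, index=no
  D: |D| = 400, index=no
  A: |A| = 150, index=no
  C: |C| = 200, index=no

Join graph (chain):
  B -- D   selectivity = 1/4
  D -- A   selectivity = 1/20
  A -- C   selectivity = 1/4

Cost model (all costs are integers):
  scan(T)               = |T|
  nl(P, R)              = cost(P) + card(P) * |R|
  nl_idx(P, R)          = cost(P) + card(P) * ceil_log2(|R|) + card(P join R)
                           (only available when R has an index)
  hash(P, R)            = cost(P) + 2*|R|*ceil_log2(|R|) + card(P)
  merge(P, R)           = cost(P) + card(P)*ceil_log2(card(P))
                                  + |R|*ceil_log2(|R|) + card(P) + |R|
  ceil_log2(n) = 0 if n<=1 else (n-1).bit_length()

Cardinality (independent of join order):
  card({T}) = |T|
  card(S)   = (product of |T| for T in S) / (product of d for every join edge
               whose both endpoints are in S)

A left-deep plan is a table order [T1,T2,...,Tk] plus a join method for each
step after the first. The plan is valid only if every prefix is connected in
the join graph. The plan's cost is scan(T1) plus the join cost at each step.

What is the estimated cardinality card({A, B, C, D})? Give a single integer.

15000000

Tables in S: A(150), B(400), C(200), D(400)
Edges inside S: B-D(d=4), D-A(d=20), A-C(d=4)
numerator = 150 * 400 * 200 * 400 = 4800000000
denominator = 4 * 20 * 4 = 320
card(S) = 4800000000 / 320 = 15000000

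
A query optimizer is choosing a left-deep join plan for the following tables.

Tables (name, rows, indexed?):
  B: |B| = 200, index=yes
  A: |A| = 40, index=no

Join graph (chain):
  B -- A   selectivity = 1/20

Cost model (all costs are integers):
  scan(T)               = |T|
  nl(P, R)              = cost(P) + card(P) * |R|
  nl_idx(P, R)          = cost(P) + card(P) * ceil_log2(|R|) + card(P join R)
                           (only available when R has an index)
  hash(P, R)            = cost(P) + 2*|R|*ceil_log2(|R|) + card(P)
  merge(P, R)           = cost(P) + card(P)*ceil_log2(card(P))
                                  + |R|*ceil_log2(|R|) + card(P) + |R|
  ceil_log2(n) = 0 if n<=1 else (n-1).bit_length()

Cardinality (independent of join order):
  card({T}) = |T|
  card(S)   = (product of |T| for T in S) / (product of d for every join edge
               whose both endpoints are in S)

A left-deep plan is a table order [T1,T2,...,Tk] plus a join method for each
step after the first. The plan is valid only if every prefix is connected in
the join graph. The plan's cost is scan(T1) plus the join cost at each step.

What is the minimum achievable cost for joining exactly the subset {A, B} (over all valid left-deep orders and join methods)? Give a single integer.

760

Selinger DP over subsets of {A,B}:
  {B}: scan cost=200, card=200
  {A}: scan cost=40, card=40
  {AB}: card=400; try (B,nl_idx)→760, (A,hash)→880, (B,merge)→2120, (A,merge)→2280, (B,hash)→3280, (B,nl)→8040 …(+1); best=760 via (B,nl_idx)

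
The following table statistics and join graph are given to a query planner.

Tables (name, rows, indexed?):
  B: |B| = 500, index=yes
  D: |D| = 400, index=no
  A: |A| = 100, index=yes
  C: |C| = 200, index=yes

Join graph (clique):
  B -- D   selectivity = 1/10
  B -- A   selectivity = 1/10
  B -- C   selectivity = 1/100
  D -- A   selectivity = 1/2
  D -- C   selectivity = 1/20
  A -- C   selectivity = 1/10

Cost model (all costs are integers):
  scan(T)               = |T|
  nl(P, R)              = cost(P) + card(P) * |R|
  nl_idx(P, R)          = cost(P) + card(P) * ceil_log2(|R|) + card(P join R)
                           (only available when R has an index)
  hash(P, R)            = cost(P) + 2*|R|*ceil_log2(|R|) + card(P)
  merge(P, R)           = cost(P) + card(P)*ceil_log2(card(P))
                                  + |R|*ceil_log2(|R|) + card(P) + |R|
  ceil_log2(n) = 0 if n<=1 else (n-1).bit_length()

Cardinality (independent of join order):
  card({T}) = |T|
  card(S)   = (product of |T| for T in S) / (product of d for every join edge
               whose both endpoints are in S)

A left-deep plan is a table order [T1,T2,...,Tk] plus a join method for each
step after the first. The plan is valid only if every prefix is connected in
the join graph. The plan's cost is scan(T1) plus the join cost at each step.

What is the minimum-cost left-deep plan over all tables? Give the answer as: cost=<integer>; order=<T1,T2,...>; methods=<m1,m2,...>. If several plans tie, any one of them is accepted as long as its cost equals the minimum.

cost=13600; order=C,B,A,D; methods=nl_idx,hash,hash

Selinger DP (subsets sized 1..n):
  {B}: scan cost=500, card=500
  {D}: scan cost=400, card=400
  {A}: scan cost=100, card=100
  {C}: scan cost=200, card=200
  {BD}: card=20000; try (D,hash)→8200, (B,merge)→9400, (D,merge)→9500, (B,hash)→9800, (B,nl_idx)→24000, (B,nl)→200400 …(+1); best=8200 via (D,hash)
  {AB}: card=5000; try (A,hash)→2400, (B,merge)→5900, (B,nl_idx)→6000, (A,merge)→6300, (A,nl_idx)→9000, (B,hash)→9200 …(+2); best=2400 via (A,hash)
  {BC}: card=1000; try (B,nl_idx)→3000, (C,hash)→4200, (C,nl_idx)→5500, (B,merge)→7000, (C,merge)→7300, (B,hash)→9400 …(+2); best=3000 via (B,nl_idx)
  {AD}: card=20000; try (A,hash)→2200, (D,merge)→4900, (A,merge)→5200, (D,hash)→7400, (A,nl_idx)→23200, (D,nl)→40100 …(+1); best=2200 via (A,hash)
  {CD}: card=4000; try (C,hash)→4000, (D,merge)→6000, (C,merge)→6200, (D,hash)→7600, (C,nl_idx)→7600, (D,nl)→80200 …(+1); best=4000 via (C,hash)
  {AC}: card=2000; try (A,hash)→1800, (C,merge)→2700, (A,merge)→2800, (C,nl_idx)→2900, (C,hash)→3400, (A,nl_idx)→3600 …(+2); best=1800 via (A,hash)
  {ABD}: card=100000; try (D,hash)→14600, (A,hash)→29600, (B,hash)→31200, (D,merge)→76400, (A,nl_idx)→248200, (B,nl_idx)→282200 …(+5); best=14600 via (D,hash)
  {BCD}: card=2000; try (D,hash)→11200, (B,hash)→17000, (D,merge)→18000, (C,hash)→31400, (B,nl_idx)→42000, (B,merge)→61000 …(+5); best=11200 via (D,hash)
  {ABC}: card=1000; try (A,hash)→5400, (C,hash)→10600, (A,nl_idx)→11000, (B,hash)→12800, (A,merge)→14800, (B,nl_idx)→20800 …(+6); best=5400 via (A,hash)
  {ACD}: card=20000; try (A,hash)→9400, (D,hash)→11000, (C,hash)→25400, (D,merge)→29800, (A,nl_idx)→52000, (A,merge)→56800 …(+5); best=9400 via (A,hash)
  {ABCD}: card=1000; try (D,hash)→13600, (A,hash)→14600, (D,merge)→20400, (A,nl_idx)→26200, (A,merge)→36000, (B,hash)→38400 …(+9); best=13600 via (D,hash)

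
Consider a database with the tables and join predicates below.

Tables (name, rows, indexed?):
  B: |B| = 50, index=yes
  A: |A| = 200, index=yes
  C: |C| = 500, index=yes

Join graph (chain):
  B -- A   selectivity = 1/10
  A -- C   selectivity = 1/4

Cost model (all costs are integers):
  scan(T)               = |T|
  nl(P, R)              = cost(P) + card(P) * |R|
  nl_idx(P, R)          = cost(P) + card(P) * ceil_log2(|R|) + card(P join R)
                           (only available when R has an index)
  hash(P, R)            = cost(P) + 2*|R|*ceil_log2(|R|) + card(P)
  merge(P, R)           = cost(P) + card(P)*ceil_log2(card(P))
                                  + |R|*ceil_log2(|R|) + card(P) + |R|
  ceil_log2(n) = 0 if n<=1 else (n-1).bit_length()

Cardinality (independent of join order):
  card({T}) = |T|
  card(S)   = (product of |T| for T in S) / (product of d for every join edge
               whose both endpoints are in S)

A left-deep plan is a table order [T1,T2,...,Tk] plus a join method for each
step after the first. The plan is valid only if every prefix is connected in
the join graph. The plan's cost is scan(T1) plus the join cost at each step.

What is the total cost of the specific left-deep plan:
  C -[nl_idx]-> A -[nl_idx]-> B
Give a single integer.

304500

step 1: scan C: cost=500, card=500
step 2: join A via nl_idx
    card(P join A) = 500*200/(4) = 25000
    cost = 500 + 500*8 + 25000 = 29500
step 3: join B via nl_idx
    card(P join B) = 25000*50/(10) = 125000
    cost = 29500 + 25000*6 + 125000 = 304500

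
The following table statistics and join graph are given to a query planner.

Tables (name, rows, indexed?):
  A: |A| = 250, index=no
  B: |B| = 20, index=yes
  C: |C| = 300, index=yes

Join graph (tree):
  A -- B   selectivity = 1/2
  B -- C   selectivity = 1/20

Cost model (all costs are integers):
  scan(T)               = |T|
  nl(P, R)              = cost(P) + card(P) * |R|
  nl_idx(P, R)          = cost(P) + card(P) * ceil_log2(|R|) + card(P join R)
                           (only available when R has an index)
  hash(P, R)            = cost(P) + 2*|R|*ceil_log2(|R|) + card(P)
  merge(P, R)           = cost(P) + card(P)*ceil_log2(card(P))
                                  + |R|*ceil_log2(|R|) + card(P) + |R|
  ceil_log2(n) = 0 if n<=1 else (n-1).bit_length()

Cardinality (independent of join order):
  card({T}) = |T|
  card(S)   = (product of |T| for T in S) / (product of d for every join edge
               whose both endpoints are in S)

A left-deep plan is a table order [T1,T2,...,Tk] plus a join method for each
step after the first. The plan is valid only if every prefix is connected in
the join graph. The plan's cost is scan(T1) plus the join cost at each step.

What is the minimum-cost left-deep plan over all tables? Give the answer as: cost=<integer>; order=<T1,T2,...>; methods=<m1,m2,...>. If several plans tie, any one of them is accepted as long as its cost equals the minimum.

Selinger DP (subsets sized 1..n):
  {A}: scan cost=250, card=250
  {B}: scan cost=20, card=20
  {C}: scan cost=300, card=300
  {AB}: card=2500; try (B,hash)→700, (A,merge)→2390, (B,merge)→2620, (B,nl_idx)→4000, (A,hash)→4040, (A,nl)→5020 …(+1); best=700 via (B,hash)
  {BC}: card=300; try (C,nl_idx)→500, (B,hash)→800, (B,nl_idx)→2100, (C,merge)→3140, (B,merge)→3420, (C,hash)→5440 …(+2); best=500 via (C,nl_idx)
  {ABC}: card=37500; try (A,hash)→4800, (A,merge)→5750, (C,hash)→8600, (C,merge)→36200, (C,nl_idx)→60700, (A,nl)→75500 …(+1); best=4800 via (A,hash)

cost=4800; order=B,C,A; methods=nl_idx,hash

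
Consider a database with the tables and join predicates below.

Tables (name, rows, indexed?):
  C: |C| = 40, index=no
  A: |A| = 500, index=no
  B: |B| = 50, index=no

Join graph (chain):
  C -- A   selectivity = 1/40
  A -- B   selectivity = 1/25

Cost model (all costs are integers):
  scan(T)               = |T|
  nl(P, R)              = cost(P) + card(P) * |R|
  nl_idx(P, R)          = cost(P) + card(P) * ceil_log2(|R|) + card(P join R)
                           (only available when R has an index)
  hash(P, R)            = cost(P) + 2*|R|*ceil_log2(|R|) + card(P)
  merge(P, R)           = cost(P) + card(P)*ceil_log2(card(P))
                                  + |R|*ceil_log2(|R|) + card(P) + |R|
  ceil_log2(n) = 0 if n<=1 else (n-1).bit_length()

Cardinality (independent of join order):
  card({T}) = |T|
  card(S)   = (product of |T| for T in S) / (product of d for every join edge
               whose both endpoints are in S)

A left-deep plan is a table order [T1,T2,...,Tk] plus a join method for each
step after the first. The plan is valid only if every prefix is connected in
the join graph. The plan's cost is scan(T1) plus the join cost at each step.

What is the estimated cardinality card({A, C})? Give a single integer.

500

Tables in S: A(500), C(40)
Edges inside S: C-A(d=40)
numerator = 500 * 40 = 20000
denominator = 40 = 40
card(S) = 20000 / 40 = 500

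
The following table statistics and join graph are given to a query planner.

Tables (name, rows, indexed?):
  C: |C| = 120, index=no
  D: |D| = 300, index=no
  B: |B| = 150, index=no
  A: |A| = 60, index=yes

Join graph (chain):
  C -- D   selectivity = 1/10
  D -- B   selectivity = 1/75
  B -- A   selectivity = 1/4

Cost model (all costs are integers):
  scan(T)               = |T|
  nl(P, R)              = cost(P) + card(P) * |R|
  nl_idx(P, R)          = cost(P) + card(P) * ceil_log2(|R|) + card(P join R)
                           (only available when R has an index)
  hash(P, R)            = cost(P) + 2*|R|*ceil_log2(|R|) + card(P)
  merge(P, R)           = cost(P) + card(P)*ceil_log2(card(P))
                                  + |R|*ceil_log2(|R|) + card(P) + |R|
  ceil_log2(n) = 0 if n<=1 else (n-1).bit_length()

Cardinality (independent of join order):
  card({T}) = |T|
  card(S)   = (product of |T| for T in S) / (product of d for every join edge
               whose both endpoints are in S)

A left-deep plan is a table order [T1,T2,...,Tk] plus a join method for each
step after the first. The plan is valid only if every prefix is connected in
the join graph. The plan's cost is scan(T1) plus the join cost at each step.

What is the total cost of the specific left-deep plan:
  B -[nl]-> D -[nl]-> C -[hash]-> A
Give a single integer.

125070

step 1: scan B: cost=150, card=150
step 2: join D via nl
    card(P join D) = 150*300/(75) = 600
    cost = 150 + 150*300 = 45150
step 3: join C via nl
    card(P join C) = 600*120/(10) = 7200
    cost = 45150 + 600*120 = 117150
step 4: join A via hash
    card(P join A) = 7200*60/(4) = 108000
    cost = 117150 + 2*60*6 + 7200 = 125070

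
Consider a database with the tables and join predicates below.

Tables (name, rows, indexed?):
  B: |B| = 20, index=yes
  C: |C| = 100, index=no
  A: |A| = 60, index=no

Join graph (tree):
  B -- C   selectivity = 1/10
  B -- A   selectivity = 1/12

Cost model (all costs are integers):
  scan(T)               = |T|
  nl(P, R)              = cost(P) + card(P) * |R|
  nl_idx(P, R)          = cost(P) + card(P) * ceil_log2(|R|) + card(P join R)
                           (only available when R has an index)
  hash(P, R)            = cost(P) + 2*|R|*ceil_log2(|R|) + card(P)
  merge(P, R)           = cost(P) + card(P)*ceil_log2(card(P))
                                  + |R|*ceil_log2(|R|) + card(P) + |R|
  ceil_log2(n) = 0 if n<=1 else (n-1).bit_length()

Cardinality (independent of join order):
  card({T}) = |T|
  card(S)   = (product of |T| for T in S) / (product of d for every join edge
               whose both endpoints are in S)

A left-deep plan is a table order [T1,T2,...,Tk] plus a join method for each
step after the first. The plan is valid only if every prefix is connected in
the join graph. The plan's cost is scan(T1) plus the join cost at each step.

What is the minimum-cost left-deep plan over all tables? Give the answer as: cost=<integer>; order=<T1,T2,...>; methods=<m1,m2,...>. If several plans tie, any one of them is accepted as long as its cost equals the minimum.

Selinger DP (subsets sized 1..n):
  {B}: scan cost=20, card=20
  {C}: scan cost=100, card=100
  {A}: scan cost=60, card=60
  {BC}: card=200; try (B,hash)→400, (B,nl_idx)→800, (C,merge)→940, (B,merge)→1020, (C,hash)→1440, (C,nl)→2020 …(+1); best=400 via (B,hash)
  {AB}: card=100; try (B,hash)→320, (B,nl_idx)→460, (A,merge)→560, (B,merge)→600, (A,hash)→760, (A,nl)→1220 …(+1); best=320 via (B,hash)
  {ABC}: card=1000; try (A,hash)→1320, (C,hash)→1820, (C,merge)→1920, (A,merge)→2620, (C,nl)→10320, (A,nl)→12400; best=1320 via (A,hash)

cost=1320; order=C,B,A; methods=hash,hash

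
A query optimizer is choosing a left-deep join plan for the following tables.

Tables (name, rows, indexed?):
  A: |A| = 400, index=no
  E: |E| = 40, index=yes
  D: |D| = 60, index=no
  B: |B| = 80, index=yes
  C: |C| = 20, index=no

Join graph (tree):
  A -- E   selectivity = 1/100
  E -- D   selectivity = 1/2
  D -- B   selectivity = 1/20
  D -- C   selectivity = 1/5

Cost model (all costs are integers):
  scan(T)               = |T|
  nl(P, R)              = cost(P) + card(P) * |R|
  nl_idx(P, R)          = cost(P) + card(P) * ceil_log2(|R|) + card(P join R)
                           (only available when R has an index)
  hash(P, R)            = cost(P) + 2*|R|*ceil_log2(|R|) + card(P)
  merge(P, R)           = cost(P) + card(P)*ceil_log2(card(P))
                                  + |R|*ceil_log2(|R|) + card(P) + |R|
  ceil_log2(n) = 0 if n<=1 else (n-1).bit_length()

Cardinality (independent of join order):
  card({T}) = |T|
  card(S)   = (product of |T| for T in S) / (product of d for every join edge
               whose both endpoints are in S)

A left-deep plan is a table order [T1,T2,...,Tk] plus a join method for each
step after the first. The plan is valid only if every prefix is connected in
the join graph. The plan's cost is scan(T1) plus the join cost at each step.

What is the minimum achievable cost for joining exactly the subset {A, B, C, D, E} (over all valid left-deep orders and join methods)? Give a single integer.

Selinger DP over subsets of {A,B,C,D,E}:
  {A}: scan cost=400, card=400
  {E}: scan cost=40, card=40
  {D}: scan cost=60, card=60
  {B}: scan cost=80, card=80
  {C}: scan cost=20, card=20
  {AE}: card=160; try (E,hash)→1280, (E,nl_idx)→2960, (A,merge)→4320, (E,merge)→4680, (A,hash)→7280, (A,nl)→16040 …(+1); best=1280 via (E,hash)
  {DE}: card=1200; try (E,hash)→600, (D,merge)→740, (E,merge)→760, (D,hash)→800, (E,nl_idx)→1620, (D,nl)→2440 …(+1); best=600 via (E,hash)
  {BD}: card=240; try (B,nl_idx)→720, (D,hash)→880, (B,merge)→1120, (D,merge)→1140, (B,hash)→1240, (B,nl)→4860 …(+1); best=720 via (B,nl_idx)
  {CD}: card=240; try (C,hash)→320, (D,merge)→560, (C,merge)→600, (D,hash)→760, (D,nl)→1220, (C,nl)→1260; best=320 via (C,hash)
  {ADE}: card=4800; try (D,hash)→2160, (D,merge)→3140, (A,hash)→9000, (D,nl)→10880, (A,merge)→19000, (A,nl)→480600; best=2160 via (D,hash)
  {BDE}: card=4800; try (E,hash)→1440, (B,hash)→2920, (E,merge)→3160, (E,nl_idx)→6960, (E,nl)→10320, (B,nl_idx)→13800 …(+2); best=1440 via (E,hash)
  {CDE}: card=4800; try (E,hash)→1040, (C,hash)→2000, (E,merge)→2760, (E,nl_idx)→6560, (E,nl)→9920, (C,merge)→15120 …(+1); best=1040 via (E,hash)
  {BCD}: card=960; try (C,hash)→1160, (B,hash)→1680, (B,nl_idx)→2960, (C,merge)→3000, (B,merge)→3120, (C,nl)→5520 …(+1); best=1160 via (C,hash)
  {ABDE}: card=19200; try (B,hash)→8080, (A,hash)→13440, (B,nl_idx)→54960, (B,merge)→70000, (A,merge)→72640, (B,nl)→386160 …(+1); best=8080 via (B,hash)
  {ACDE}: card=19200; try (C,hash)→7160, (A,hash)→13040, (C,merge)→69480, (A,merge)→72240, (C,nl)→98160, (A,nl)→1921040; best=7160 via (C,hash)
  {BCDE}: card=19200; try (E,hash)→2600, (C,hash)→6440, (B,hash)→6960, (E,merge)→12000, (E,nl_idx)→26120, (E,nl)→39560 …(+5); best=2600 via (E,hash)
  {ABCDE}: card=76800; try (C,hash)→27480, (B,hash)→27480, (A,hash)→29000, (B,nl_idx)→218360, (A,merge)→313800, (B,merge)→315000 …(+4); best=27480 via (C,hash)

27480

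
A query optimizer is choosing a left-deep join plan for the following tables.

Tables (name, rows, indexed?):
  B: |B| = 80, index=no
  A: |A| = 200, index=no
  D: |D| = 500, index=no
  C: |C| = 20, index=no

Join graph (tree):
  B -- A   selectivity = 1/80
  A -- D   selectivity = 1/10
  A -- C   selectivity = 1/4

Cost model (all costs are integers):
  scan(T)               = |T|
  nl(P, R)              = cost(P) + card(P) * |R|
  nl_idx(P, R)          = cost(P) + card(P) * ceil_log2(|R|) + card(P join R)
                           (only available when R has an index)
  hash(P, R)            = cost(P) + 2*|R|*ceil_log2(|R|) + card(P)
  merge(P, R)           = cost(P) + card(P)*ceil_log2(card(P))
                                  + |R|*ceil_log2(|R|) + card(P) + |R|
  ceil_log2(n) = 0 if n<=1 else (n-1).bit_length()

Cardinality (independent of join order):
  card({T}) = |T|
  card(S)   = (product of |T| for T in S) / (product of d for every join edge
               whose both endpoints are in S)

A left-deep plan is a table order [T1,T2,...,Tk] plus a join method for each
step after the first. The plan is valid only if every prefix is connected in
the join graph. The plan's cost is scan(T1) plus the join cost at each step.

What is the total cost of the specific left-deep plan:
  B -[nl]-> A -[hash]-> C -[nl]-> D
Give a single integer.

516480

step 1: scan B: cost=80, card=80
step 2: join A via nl
    card(P join A) = 80*200/(80) = 200
    cost = 80 + 80*200 = 16080
step 3: join C via hash
    card(P join C) = 200*20/(4) = 1000
    cost = 16080 + 2*20*5 + 200 = 16480
step 4: join D via nl
    card(P join D) = 1000*500/(10) = 50000
    cost = 16480 + 1000*500 = 516480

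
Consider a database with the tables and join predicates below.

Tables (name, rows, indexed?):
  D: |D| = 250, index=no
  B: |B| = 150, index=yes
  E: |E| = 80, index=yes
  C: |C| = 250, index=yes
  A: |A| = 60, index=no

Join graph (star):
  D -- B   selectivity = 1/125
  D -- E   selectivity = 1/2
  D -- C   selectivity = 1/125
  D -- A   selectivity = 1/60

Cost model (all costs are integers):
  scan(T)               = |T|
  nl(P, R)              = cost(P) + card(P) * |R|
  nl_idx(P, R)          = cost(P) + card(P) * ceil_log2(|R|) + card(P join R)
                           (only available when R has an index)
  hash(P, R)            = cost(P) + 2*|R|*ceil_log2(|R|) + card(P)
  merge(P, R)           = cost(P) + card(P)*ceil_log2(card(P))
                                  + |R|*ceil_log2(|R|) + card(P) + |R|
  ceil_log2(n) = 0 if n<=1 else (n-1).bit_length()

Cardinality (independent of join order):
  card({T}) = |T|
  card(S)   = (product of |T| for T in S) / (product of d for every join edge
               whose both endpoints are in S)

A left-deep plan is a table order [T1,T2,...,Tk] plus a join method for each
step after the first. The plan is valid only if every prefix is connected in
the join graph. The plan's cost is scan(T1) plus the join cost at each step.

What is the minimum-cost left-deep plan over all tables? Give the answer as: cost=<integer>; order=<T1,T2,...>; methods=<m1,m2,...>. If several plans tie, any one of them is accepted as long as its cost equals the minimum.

Selinger DP (subsets sized 1..n):
  {D}: scan cost=250, card=250
  {B}: scan cost=150, card=150
  {E}: scan cost=80, card=80
  {C}: scan cost=250, card=250
  {A}: scan cost=60, card=60
  {BD}: card=300; try (B,nl_idx)→2550, (B,hash)→2900, (D,merge)→3750, (B,merge)→3850, (D,hash)→4300, (D,nl)→37650 …(+1); best=2550 via (B,nl_idx)
  {DE}: card=10000; try (E,hash)→1620, (D,merge)→2970, (E,merge)→3140, (D,hash)→4160, (E,nl_idx)→12000, (D,nl)→20080 …(+1); best=1620 via (E,hash)
  {CD}: card=500; try (C,nl_idx)→2750, (D,hash)→4500, (C,hash)→4500, (D,merge)→4750, (C,merge)→4750, (D,nl)→62750 …(+1); best=2750 via (C,nl_idx)
  {AD}: card=250; try (A,hash)→1220, (D,merge)→2730, (A,merge)→2920, (D,hash)→4120, (D,nl)→15060, (A,nl)→15250; best=1220 via (A,hash)
  {BDE}: card=12000; try (E,hash)→3970, (E,merge)→6190, (B,hash)→14020, (E,nl_idx)→16650, (E,nl)→26550, (B,nl_idx)→93620 …(+2); best=3970 via (E,hash)
  {BCD}: card=600; try (C,nl_idx)→5550, (B,hash)→5650, (C,hash)→6850, (B,nl_idx)→7350, (C,merge)→7800, (B,merge)→9100 …(+2); best=5550 via (C,nl_idx)
  {ABD}: card=300; try (B,nl_idx)→3520, (A,hash)→3570, (B,hash)→3870, (B,merge)→4820, (A,merge)→5970, (A,nl)→20550 …(+1); best=3520 via (B,nl_idx)
  {CDE}: card=20000; try (E,hash)→4370, (E,merge)→8390, (C,hash)→15620, (E,nl_idx)→26250, (E,nl)→42750, (C,nl_idx)→101620 …(+2); best=4370 via (E,hash)
  {ADE}: card=10000; try (E,hash)→2590, (E,merge)→4110, (A,hash)→12340, (E,nl_idx)→12970, (E,nl)→21220, (A,merge)→152040 …(+1); best=2590 via (E,hash)
  {ACD}: card=500; try (C,nl_idx)→3720, (A,hash)→3970, (C,hash)→5470, (C,merge)→5720, (A,merge)→8170, (A,nl)→32750 …(+1); best=3720 via (C,nl_idx)
  {BCDE}: card=24000; try (E,hash)→7270, (E,merge)→12790, (C,hash)→19970, (B,hash)→26770, (E,nl_idx)→33750, (E,nl)→53550 …(+6); best=7270 via (E,hash)
  {ABDE}: card=12000; try (E,hash)→4940, (E,merge)→7160, (B,hash)→14990, (A,hash)→16690, (E,nl_idx)→17620, (E,nl)→27520 …(+5); best=4940 via (E,hash)
  {ABCD}: card=600; try (C,nl_idx)→6520, (B,hash)→6620, (A,hash)→6870, (C,hash)→7820, (B,nl_idx)→8320, (C,merge)→8770 …(+5); best=6520 via (C,nl_idx)
  {ACDE}: card=20000; try (E,hash)→5340, (E,merge)→9360, (C,hash)→16590, (A,hash)→25090, (E,nl_idx)→27220, (E,nl)→43720 …(+5); best=5340 via (E,hash)
  {ABCDE}: card=24000; try (E,hash)→8240, (E,merge)→13760, (C,hash)→20940, (B,hash)→27740, (A,hash)→31990, (E,nl_idx)→34720 …(+9); best=8240 via (E,hash)

cost=8240; order=D,A,B,C,E; methods=hash,nl_idx,nl_idx,hash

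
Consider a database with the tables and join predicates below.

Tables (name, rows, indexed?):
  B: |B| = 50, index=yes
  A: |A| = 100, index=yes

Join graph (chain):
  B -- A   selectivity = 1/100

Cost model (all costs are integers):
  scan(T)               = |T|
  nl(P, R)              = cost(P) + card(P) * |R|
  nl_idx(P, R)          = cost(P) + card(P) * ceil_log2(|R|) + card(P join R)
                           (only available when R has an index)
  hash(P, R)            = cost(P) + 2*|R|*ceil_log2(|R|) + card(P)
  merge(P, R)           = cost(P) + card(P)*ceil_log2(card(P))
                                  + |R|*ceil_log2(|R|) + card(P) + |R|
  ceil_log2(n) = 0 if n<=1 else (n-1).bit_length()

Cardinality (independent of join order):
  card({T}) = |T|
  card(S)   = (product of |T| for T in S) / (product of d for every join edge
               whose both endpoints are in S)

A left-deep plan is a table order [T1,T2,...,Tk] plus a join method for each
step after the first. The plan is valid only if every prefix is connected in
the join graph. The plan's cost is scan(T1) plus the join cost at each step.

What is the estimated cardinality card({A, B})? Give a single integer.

50

Tables in S: A(100), B(50)
Edges inside S: B-A(d=100)
numerator = 100 * 50 = 5000
denominator = 100 = 100
card(S) = 5000 / 100 = 50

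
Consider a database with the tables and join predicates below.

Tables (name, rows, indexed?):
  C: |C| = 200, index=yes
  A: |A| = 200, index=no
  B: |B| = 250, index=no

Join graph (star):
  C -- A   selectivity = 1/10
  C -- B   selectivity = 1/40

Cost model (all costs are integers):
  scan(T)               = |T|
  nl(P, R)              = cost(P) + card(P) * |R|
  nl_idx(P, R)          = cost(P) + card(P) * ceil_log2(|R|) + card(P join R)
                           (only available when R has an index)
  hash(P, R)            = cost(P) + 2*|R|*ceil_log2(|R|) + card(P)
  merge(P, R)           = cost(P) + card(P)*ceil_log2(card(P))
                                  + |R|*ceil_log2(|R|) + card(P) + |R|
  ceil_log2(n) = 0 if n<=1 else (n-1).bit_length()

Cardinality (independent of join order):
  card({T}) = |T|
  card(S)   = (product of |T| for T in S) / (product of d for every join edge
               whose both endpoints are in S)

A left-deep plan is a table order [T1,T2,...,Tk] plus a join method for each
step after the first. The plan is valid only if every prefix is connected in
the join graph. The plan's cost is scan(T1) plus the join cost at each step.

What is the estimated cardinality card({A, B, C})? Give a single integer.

25000

Tables in S: A(200), B(250), C(200)
Edges inside S: C-A(d=10), C-B(d=40)
numerator = 200 * 250 * 200 = 10000000
denominator = 10 * 40 = 400
card(S) = 10000000 / 400 = 25000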